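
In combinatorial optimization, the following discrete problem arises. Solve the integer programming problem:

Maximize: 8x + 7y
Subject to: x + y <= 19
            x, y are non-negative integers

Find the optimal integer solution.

Objective: 8x + 7y, constraint: x + y <= 19
Coefficient of x is 8 >= coefficient of y is 7, so allocate the entire budget to x.
Optimal: x = 19, y = 0, value = 152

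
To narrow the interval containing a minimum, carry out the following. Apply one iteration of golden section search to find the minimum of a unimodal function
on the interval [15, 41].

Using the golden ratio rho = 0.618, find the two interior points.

Golden section search on [15, 41].
Golden ratio rho = 0.618 (approx).
Interior points:
  x_1 = 15 + (1-0.618)*26 = 24.9320
  x_2 = 15 + 0.618*26 = 31.0680
Compare f(x_1) and f(x_2) to determine which subinterval to keep.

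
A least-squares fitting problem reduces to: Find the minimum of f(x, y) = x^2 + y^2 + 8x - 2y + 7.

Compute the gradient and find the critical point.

f(x,y) = x^2 + y^2 + 8x - 2y + 7
df/dx = 2x + (8) = 0  =>  x = -4
df/dy = 2y + (-2) = 0  =>  y = 1
f(-4, 1) = 1*(-4)^2 + 1*(1)^2 + 8*(-4) + -2*(1) + 7 = -10
Hessian is diagonal with entries 2, 2 > 0, so this is a minimum.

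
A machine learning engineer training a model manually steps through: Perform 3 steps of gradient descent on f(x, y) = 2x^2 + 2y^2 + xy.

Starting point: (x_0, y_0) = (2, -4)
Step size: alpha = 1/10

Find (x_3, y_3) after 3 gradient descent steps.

f(x,y) = 2x^2 + 2y^2 + xy
grad_x = 4x + 1y, grad_y = 4y + 1x
Step 1: grad = (4, -14), (8/5, -13/5)
Step 2: grad = (19/5, -44/5), (61/50, -43/25)
Step 3: grad = (79/25, -283/50), (113/125, -577/500)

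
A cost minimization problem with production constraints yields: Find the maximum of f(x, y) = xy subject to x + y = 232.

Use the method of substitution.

Substitute y = 232 - x into f(x,y) = xy:
g(x) = x(232 - x) = 232x - x^2
g'(x) = 232 - 2x = 0  =>  x = 116
y = 232 - 116 = 116
Maximum value = 116 * 116 = 13456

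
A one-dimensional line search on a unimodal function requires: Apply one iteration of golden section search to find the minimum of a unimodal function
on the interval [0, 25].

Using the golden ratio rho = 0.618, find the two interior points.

Golden section search on [0, 25].
Golden ratio rho = 0.618 (approx).
Interior points:
  x_1 = 0 + (1-0.618)*25 = 9.5500
  x_2 = 0 + 0.618*25 = 15.4500
Compare f(x_1) and f(x_2) to determine which subinterval to keep.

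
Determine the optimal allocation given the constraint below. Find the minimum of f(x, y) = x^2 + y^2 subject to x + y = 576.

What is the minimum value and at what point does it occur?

Substitute y = 576 - x into f(x,y) = x^2 + y^2:
g(x) = x^2 + (576 - x)^2 = 2x^2 - 1152x + 331776
g'(x) = 4x - 1152 = 0  =>  x = 288
y = 576 - 288 = 288
Minimum value = 288^2 + 288^2 = 165888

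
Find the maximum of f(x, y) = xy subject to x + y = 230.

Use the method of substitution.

Substitute y = 230 - x into f(x,y) = xy:
g(x) = x(230 - x) = 230x - x^2
g'(x) = 230 - 2x = 0  =>  x = 115
y = 230 - 115 = 115
Maximum value = 115 * 115 = 13225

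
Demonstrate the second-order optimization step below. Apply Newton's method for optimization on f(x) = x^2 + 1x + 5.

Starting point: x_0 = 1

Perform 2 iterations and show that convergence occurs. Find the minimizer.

f(x) = x^2 + 1x + 5, f'(x) = 2x + (1), f''(x) = 2
Step 1: f'(1) = 3, x_1 = 1 - 3/2 = -1/2
Step 2: f'(-1/2) = 0, x_2 = -1/2 (converged)
Newton's method converges in 1 step for quadratics.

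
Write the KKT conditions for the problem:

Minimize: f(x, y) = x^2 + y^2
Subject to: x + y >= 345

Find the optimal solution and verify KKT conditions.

KKT conditions for min x^2 + y^2 s.t. x + y >= 345:
Stationarity: 2x = mu, 2y = mu
So x = y = mu/2.
Complementary slackness: mu*(x + y - 345) = 0
Primal feasibility: x + y >= 345; dual feasibility: mu >= 0
If mu = 0 then x = y = 0, but 0 + 0 < 345 is infeasible, so the constraint is active.
Constraint active: x + y = 2*(mu/2) = 345 => mu = 345
x = y = 345/2, f = 119025/2
Verify: stationarity 2*(345/2) = 345 = mu; primal 345/2 + 345/2 = 345 >= 345; dual mu = 345 >= 0; complementary slackness 345*(345 - 345) = 0. All KKT conditions hold.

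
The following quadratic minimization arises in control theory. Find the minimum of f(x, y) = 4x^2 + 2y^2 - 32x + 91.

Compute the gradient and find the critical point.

f(x,y) = 4x^2 + 2y^2 - 32x + 91
df/dx = 8x + (-32) = 0  =>  x = 4
df/dy = 4y + (0) = 0  =>  y = 0
f(4, 0) = 4*(4)^2 + 2*(0)^2 + -32*(4) + 91 = 27
Hessian is diagonal with entries 8, 4 > 0, so this is a minimum.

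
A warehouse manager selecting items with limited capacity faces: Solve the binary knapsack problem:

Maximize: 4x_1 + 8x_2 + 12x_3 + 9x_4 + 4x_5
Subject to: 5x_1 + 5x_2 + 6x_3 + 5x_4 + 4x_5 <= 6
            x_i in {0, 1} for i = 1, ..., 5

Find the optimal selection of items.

Items: item 1 (v=4, w=5), item 2 (v=8, w=5), item 3 (v=12, w=6), item 4 (v=9, w=5), item 5 (v=4, w=4)
Capacity: 6
Checking all 32 subsets (w = total weight, v = total value):
  {}: w = 0, v = 0
  {1}: w = 5, v = 4
  {2}: w = 5, v = 8
  {3}: w = 6, v = 12
  {4}: w = 5, v = 9
  {5}: w = 4, v = 4
  {1, 2}: w = 10 > 6, infeasible
  {1, 3}: w = 11 > 6, infeasible
  {1, 4}: w = 10 > 6, infeasible
  {1, 5}: w = 9 > 6, infeasible
  {2, 3}: w = 11 > 6, infeasible
  {2, 4}: w = 10 > 6, infeasible
  {2, 5}: w = 9 > 6, infeasible
  {3, 4}: w = 11 > 6, infeasible
  {3, 5}: w = 10 > 6, infeasible
  {4, 5}: w = 9 > 6, infeasible
  {1, 2, 3}: w = 16 > 6, infeasible
  {1, 2, 4}: w = 15 > 6, infeasible
  {1, 2, 5}: w = 14 > 6, infeasible
  {1, 3, 4}: w = 16 > 6, infeasible
  {1, 3, 5}: w = 15 > 6, infeasible
  {1, 4, 5}: w = 14 > 6, infeasible
  {2, 3, 4}: w = 16 > 6, infeasible
  {2, 3, 5}: w = 15 > 6, infeasible
  {2, 4, 5}: w = 14 > 6, infeasible
  {3, 4, 5}: w = 15 > 6, infeasible
  {1, 2, 3, 4}: w = 21 > 6, infeasible
  {1, 2, 3, 5}: w = 20 > 6, infeasible
  {1, 2, 4, 5}: w = 19 > 6, infeasible
  {1, 3, 4, 5}: w = 20 > 6, infeasible
  {2, 3, 4, 5}: w = 20 > 6, infeasible
  {1, 2, 3, 4, 5}: w = 25 > 6, infeasible
Best feasible subset: items [3]
Total weight: 6 <= 6, total value: 12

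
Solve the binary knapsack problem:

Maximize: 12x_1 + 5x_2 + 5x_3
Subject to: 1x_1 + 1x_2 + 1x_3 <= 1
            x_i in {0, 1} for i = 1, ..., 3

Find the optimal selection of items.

Items: item 1 (v=12, w=1), item 2 (v=5, w=1), item 3 (v=5, w=1)
Capacity: 1
Checking all 8 subsets (w = total weight, v = total value):
  {}: w = 0, v = 0
  {1}: w = 1, v = 12
  {2}: w = 1, v = 5
  {3}: w = 1, v = 5
  {1, 2}: w = 2 > 1, infeasible
  {1, 3}: w = 2 > 1, infeasible
  {2, 3}: w = 2 > 1, infeasible
  {1, 2, 3}: w = 3 > 1, infeasible
Best feasible subset: items [1]
Total weight: 1 <= 1, total value: 12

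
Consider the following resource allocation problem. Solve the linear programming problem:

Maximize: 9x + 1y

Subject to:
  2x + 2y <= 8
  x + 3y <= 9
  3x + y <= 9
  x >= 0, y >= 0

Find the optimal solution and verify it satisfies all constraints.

Feasible vertices: (0, 0), (0, 3), (3/2, 5/2), (5/2, 3/2), (3, 0)
Objective 9x + 1y at each vertex:
  (0, 0): 0
  (0, 3): 3
  (3/2, 5/2): 16
  (5/2, 3/2): 24
  (3, 0): 27
Maximum is 27 at (3, 0).
Verify constraints at (x, y) = (3, 0):
  2*3 + 2*0 = 6 <= 8
  1*3 + 3*0 = 3 <= 9
  3*3 + 1*0 = 9 <= 9 (active)
  x = 3 >= 0, y = 0 >= 0. All constraints satisfied.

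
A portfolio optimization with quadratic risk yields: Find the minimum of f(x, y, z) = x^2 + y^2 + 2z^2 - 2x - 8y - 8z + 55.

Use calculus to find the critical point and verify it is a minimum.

f(x,y,z) = x^2 + y^2 + 2z^2 - 2x - 8y - 8z + 55
df/dx = 2x + (-2) = 0 => x = 1
df/dy = 2y + (-8) = 0 => y = 4
df/dz = 4z + (-8) = 0 => z = 2
f(1,4,2) = 1*(1)^2 + 1*(4)^2 + 2*(2)^2 + -2*(1) + -8*(4) + -8*(2) + 55 = 30
Hessian is diagonal with entries 2, 2, 4 > 0, confirmed minimum.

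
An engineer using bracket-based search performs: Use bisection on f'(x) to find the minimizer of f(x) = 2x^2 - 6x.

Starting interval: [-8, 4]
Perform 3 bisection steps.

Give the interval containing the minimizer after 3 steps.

Finding critical point of f(x) = 2x^2 - 6x using bisection on f'(x) = 4x + -6.
f'(x) = 0 when x = 3/2.
Starting interval: [-8, 4]
Step 1: mid = -2, f'(mid) = -14, new interval = [-2, 4]
Step 2: mid = 1, f'(mid) = -2, new interval = [1, 4]
Step 3: mid = 5/2, f'(mid) = 4, new interval = [1, 5/2]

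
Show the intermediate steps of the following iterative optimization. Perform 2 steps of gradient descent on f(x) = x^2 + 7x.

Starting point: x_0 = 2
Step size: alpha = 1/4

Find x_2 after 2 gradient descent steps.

f(x) = x^2 + 7x, f'(x) = 2x + (7)
Step 1: f'(2) = 11, x_1 = 2 - 1/4 * 11 = -3/4
Step 2: f'(-3/4) = 11/2, x_2 = -3/4 - 1/4 * 11/2 = -17/8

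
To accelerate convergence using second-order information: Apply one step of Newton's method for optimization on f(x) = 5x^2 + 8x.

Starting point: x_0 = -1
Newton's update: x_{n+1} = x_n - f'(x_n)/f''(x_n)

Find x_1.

f(x) = 5x^2 + 8x
f'(x) = 10x + (8), f''(x) = 10
Newton step: x_1 = x_0 - f'(x_0)/f''(x_0)
f'(-1) = -2
x_1 = -1 - -2/10 = -4/5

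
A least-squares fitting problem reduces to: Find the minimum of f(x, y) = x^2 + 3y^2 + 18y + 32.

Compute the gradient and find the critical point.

f(x,y) = x^2 + 3y^2 + 18y + 32
df/dx = 2x + (0) = 0  =>  x = 0
df/dy = 6y + (18) = 0  =>  y = -3
f(0, -3) = 1*(0)^2 + 3*(-3)^2 + 18*(-3) + 32 = 5
Hessian is diagonal with entries 2, 6 > 0, so this is a minimum.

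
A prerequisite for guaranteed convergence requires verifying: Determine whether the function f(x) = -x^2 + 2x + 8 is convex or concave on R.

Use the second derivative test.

f(x) = -x^2 + 2x + 8
f'(x) = -2x + 2
f''(x) = -2
Since f''(x) = -2 < 0 for all x, f is concave on R.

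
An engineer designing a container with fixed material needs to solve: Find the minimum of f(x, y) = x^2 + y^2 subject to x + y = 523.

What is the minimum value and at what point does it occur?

Substitute y = 523 - x into f(x,y) = x^2 + y^2:
g(x) = x^2 + (523 - x)^2 = 2x^2 - 1046x + 273529
g'(x) = 4x - 1046 = 0  =>  x = 523/2
y = 523 - 523/2 = 523/2
Minimum value = (523/2)^2 + (523/2)^2 = 273529/2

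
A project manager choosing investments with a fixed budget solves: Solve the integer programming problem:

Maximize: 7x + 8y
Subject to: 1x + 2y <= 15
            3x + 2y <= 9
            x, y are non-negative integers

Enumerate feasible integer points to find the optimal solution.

Constraint 1: 1x + 2y <= 15
Constraint 2: 3x + 2y <= 9
Feasible x range (need y >= 0): 0 <= x <= min(15/1, 9/3) => x in {0, ..., 3}.
Enumerate feasible integer points row by row (the coefficient of y is 8 > 0, so for each x the largest feasible y gives the best value):
  x = 0: y <= min((15 - 1*0)/2, (9 - 3*0)/2) => y in {0, ..., 4}; best 7*0 + 8*4 = 32
  x = 1: y <= min((15 - 1*1)/2, (9 - 3*1)/2) => y in {0, ..., 3}; best 7*1 + 8*3 = 31
  x = 2: y <= min((15 - 1*2)/2, (9 - 3*2)/2) => y in {0, ..., 1}; best 7*2 + 8*1 = 22
  x = 3: y <= min((15 - 1*3)/2, (9 - 3*3)/2) => y in {0}; best 7*3 + 8*0 = 21
The maximum 7x + 8y = 32 is achieved at x = 0, y = 4.
Check: 1*0 + 2*4 = 8 <= 15 and 3*0 + 2*4 = 8 <= 9.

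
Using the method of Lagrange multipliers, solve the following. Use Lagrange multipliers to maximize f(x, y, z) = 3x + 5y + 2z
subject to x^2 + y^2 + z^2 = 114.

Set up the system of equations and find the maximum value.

Lagrange conditions: 3 = 2*lambda*x, 5 = 2*lambda*y, 2 = 2*lambda*z
So x:3 = y:5 = z:2, i.e. x = 3t, y = 5t, z = 2t
Constraint: t^2*(3^2 + 5^2 + 2^2) = 114
  t^2 * 38 = 114  =>  t = sqrt(3)
Maximum = 3*3t + 5*5t + 2*2t = 38*sqrt(3) = sqrt(4332)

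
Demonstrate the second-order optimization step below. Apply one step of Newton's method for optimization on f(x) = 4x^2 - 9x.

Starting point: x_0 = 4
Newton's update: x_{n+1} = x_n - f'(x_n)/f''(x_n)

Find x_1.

f(x) = 4x^2 - 9x
f'(x) = 8x + (-9), f''(x) = 8
Newton step: x_1 = x_0 - f'(x_0)/f''(x_0)
f'(4) = 23
x_1 = 4 - 23/8 = 9/8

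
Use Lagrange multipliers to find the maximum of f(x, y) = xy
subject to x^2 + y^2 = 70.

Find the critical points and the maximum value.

Lagrange conditions: y = 2*lambda*x and x = 2*lambda*y
If x = 0 then y = 0, violating the constraint, so x, y != 0.
Dividing: y/x = x/y => x^2 = y^2 => y = x or y = -x
Constraint: 2x^2 = 70 => x^2 = 35 => x = +/-sqrt(35)
Critical points: (sqrt(35), sqrt(35)), (-sqrt(35), -sqrt(35)), (sqrt(35), -sqrt(35)), (-sqrt(35), sqrt(35))
  y = x:  xy = x^2 = 35  at (sqrt(35), sqrt(35)) and (-sqrt(35), -sqrt(35))
  y = -x: xy = -x^2 = -35 at (sqrt(35), -sqrt(35)) and (-sqrt(35), sqrt(35))
Maximum xy = 35 at (sqrt(35), sqrt(35)) and (-sqrt(35), -sqrt(35))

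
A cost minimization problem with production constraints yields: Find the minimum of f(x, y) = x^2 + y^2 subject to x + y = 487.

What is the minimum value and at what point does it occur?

Substitute y = 487 - x into f(x,y) = x^2 + y^2:
g(x) = x^2 + (487 - x)^2 = 2x^2 - 974x + 237169
g'(x) = 4x - 974 = 0  =>  x = 487/2
y = 487 - 487/2 = 487/2
Minimum value = (487/2)^2 + (487/2)^2 = 237169/2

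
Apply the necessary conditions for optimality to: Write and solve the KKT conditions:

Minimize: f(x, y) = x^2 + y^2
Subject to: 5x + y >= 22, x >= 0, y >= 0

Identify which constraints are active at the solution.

KKT conditions for min x^2 + y^2 s.t. 5x + 1y >= 22, x >= 0, y >= 0:
Stationarity: 2x = mu*5 + mu_x, 2y = mu*1 + mu_y, with mu, mu_x, mu_y >= 0
Complementary slackness: mu*(5x + y - 22) = 0, mu_x*x = 0, mu_y*y = 0
(0, 0) is infeasible (5*0 + 1*0 < 22), so if mu = 0 stationarity would force x = mu_x/2 >= 0, y = mu_y/2 >= 0 with mu_x*x = mu_y*y = 0, i.e. x = y = 0: contradiction. Hence mu > 0 and 5x + y = 22 is active.
Try x > 0, y > 0 (so mu_x = mu_y = 0): x = 5*mu/2, y = 1*mu/2
Substitute: 5*(5*mu/2) + 1*(1*mu/2) = 22
  mu*26/2 = 22 => mu = 22/13
x* = 55/13 > 0, y* = 11/13 > 0, consistent with mu_x = mu_y = 0.
f is convex and the constraints are linear, so this KKT point is the global minimum.
f* = 242/13
Active constraints: 5x + y >= 22 (holds with equality, mu = 22/13 > 0); x >= 0 and y >= 0 are inactive (mu_x = mu_y = 0).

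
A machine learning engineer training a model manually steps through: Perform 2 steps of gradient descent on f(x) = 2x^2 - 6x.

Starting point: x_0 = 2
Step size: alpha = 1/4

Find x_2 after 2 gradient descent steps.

f(x) = 2x^2 - 6x, f'(x) = 4x + (-6)
Step 1: f'(2) = 2, x_1 = 2 - 1/4 * 2 = 3/2
Step 2: f'(3/2) = 0, x_2 = 3/2 - 1/4 * 0 = 3/2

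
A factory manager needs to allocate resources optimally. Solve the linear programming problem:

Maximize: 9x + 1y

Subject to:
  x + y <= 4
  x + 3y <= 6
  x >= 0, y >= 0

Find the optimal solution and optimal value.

Feasible vertices: (0, 0), (0, 2), (3, 1), (4, 0)
Objective 9x + 1y at each:
  (0, 0): 0
  (0, 2): 2
  (3, 1): 28
  (4, 0): 36
Maximum is 36 at (4, 0).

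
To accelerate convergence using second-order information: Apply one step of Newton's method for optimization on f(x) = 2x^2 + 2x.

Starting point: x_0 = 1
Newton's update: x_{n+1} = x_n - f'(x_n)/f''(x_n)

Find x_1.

f(x) = 2x^2 + 2x
f'(x) = 4x + (2), f''(x) = 4
Newton step: x_1 = x_0 - f'(x_0)/f''(x_0)
f'(1) = 6
x_1 = 1 - 6/4 = -1/2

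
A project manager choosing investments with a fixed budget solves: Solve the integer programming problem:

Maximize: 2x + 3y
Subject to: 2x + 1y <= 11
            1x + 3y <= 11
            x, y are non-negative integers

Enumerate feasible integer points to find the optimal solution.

Constraint 1: 2x + 1y <= 11
Constraint 2: 1x + 3y <= 11
Feasible x range (need y >= 0): 0 <= x <= min(11/2, 11/1) => x in {0, ..., 5}.
Enumerate feasible integer points row by row (the coefficient of y is 3 > 0, so for each x the largest feasible y gives the best value):
  x = 0: y <= min((11 - 2*0)/1, (11 - 1*0)/3) => y in {0, ..., 3}; best 2*0 + 3*3 = 9
  x = 1: y <= min((11 - 2*1)/1, (11 - 1*1)/3) => y in {0, ..., 3}; best 2*1 + 3*3 = 11
  x = 2: y <= min((11 - 2*2)/1, (11 - 1*2)/3) => y in {0, ..., 3}; best 2*2 + 3*3 = 13
  x = 3: y <= min((11 - 2*3)/1, (11 - 1*3)/3) => y in {0, ..., 2}; best 2*3 + 3*2 = 12
  x = 4: y <= min((11 - 2*4)/1, (11 - 1*4)/3) => y in {0, ..., 2}; best 2*4 + 3*2 = 14
  x = 5: y <= min((11 - 2*5)/1, (11 - 1*5)/3) => y in {0, ..., 1}; best 2*5 + 3*1 = 13
The maximum 2x + 3y = 14 is achieved at x = 4, y = 2.
Check: 2*4 + 1*2 = 10 <= 11 and 1*4 + 3*2 = 10 <= 11.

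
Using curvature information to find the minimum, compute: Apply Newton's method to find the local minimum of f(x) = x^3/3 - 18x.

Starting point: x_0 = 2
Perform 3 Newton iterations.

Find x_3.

f(x) = x^3/3 - 18x
f'(x) = x^2 - 18, f''(x) = 2x
Newton update: x_{n+1} = x_n - (x_n^2 - 18)/(2*x_n)
Step 1: x_0 = 2, f'=-14, f''=4, x_1 = 11/2
Step 2: x_1 = 11/2, f'=49/4, f''=11, x_2 = 193/44
Step 3: x_2 = 193/44, f'=2401/1936, f''=193/22, x_3 = 72097/16984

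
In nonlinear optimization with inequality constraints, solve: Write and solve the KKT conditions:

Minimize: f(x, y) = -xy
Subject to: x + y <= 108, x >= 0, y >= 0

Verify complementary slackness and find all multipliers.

Problem: min -xy s.t. x + y <= 108 (multiplier lambda), x >= 0 (mu_x), y >= 0 (mu_y)
KKT stationarity: -y + lambda - mu_x = 0, -x + lambda - mu_y = 0, with lambda, mu_x, mu_y >= 0
Complementary slackness: lambda*(x + y - 108) = 0, mu_x*x = 0, mu_y*y = 0
If lambda = 0: y = -mu_x <= 0 and x = -mu_y <= 0 force x = y = 0 with f = 0; but x = y = 54 is feasible with f = -2916 < 0, so this is not the minimum. Hence lambda > 0 and x + y = 108.
Try x > 0, y > 0 (so mu_x = mu_y = 0): y = lambda, x = lambda => x = y = lambda
x + y = 108 => 2*lambda = 108 => lambda = 54
x* = y* = 54 > 0, consistent with mu_x = mu_y = 0.
(Any feasible point with x = 0 or y = 0 has f = 0 > -2916, so the minimum is not on those boundaries.)
min(-xy) = -2916 (i.e. max xy = 2916)
Multipliers: lambda = 54, mu_x = 0, mu_y = 0
Complementary slackness: lambda*(x + y - 108) = 54*(54 + 54 - 108) = 0, mu_x*x = 0*54 = 0, mu_y*y = 0*54 = 0. Satisfied.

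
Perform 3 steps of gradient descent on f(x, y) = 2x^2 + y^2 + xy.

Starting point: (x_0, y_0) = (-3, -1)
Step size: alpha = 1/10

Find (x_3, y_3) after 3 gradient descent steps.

f(x,y) = 2x^2 + y^2 + xy
grad_x = 4x + 1y, grad_y = 2y + 1x
Step 1: grad = (-13, -5), (-17/10, -1/2)
Step 2: grad = (-73/10, -27/10), (-97/100, -23/100)
Step 3: grad = (-411/100, -143/100), (-559/1000, -87/1000)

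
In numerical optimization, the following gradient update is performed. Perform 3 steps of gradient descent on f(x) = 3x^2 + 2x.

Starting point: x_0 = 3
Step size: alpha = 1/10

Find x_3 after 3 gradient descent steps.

f(x) = 3x^2 + 2x, f'(x) = 6x + (2)
Step 1: f'(3) = 20, x_1 = 3 - 1/10 * 20 = 1
Step 2: f'(1) = 8, x_2 = 1 - 1/10 * 8 = 1/5
Step 3: f'(1/5) = 16/5, x_3 = 1/5 - 1/10 * 16/5 = -3/25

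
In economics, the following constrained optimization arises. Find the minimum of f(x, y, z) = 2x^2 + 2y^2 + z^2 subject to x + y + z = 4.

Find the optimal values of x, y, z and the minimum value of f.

Using Lagrange multipliers on f = 2x^2 + 2y^2 + z^2 with constraint x + y + z = 4:
Conditions: 2*2*x = lambda, 2*2*y = lambda, 2*1*z = lambda
So x = lambda/4, y = lambda/4, z = lambda/2
Substituting into constraint: lambda * (1) = 4
lambda = 4
x = 1, y = 1, z = 2
Minimum value = 8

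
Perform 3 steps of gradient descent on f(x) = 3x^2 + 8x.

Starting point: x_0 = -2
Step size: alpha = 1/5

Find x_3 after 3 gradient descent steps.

f(x) = 3x^2 + 8x, f'(x) = 6x + (8)
Step 1: f'(-2) = -4, x_1 = -2 - 1/5 * -4 = -6/5
Step 2: f'(-6/5) = 4/5, x_2 = -6/5 - 1/5 * 4/5 = -34/25
Step 3: f'(-34/25) = -4/25, x_3 = -34/25 - 1/5 * -4/25 = -166/125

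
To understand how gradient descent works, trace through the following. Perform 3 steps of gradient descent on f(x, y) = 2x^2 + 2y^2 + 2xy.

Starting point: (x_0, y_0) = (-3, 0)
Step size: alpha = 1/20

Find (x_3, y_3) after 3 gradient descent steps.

f(x,y) = 2x^2 + 2y^2 + 2xy
grad_x = 4x + 2y, grad_y = 4y + 2x
Step 1: grad = (-12, -6), (-12/5, 3/10)
Step 2: grad = (-9, -18/5), (-39/20, 12/25)
Step 3: grad = (-171/25, -99/50), (-201/125, 579/1000)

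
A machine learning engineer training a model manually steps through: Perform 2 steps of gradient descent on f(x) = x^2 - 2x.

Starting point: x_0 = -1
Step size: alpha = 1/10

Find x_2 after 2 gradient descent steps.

f(x) = x^2 - 2x, f'(x) = 2x + (-2)
Step 1: f'(-1) = -4, x_1 = -1 - 1/10 * -4 = -3/5
Step 2: f'(-3/5) = -16/5, x_2 = -3/5 - 1/10 * -16/5 = -7/25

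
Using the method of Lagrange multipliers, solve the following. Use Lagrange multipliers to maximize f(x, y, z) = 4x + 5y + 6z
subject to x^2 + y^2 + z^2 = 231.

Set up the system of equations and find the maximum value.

Lagrange conditions: 4 = 2*lambda*x, 5 = 2*lambda*y, 6 = 2*lambda*z
So x:4 = y:5 = z:6, i.e. x = 4t, y = 5t, z = 6t
Constraint: t^2*(4^2 + 5^2 + 6^2) = 231
  t^2 * 77 = 231  =>  t = sqrt(3)
Maximum = 4*4t + 5*5t + 6*6t = 77*sqrt(3) = sqrt(17787)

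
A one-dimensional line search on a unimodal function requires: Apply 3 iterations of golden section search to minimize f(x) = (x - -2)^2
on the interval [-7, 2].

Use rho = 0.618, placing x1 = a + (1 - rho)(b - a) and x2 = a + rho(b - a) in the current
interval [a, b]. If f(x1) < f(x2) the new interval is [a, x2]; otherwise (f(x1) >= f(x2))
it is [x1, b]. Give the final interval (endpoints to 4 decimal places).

Golden section search for min of f(x) = (x - -2)^2 on [-7, 2].
Each step: x1 = a + (1 - rho)(b - a), x2 = a + rho(b - a); if f(x1) < f(x2) keep [a, x2], otherwise keep [x1, b].
Step 1: [-7.0000, 2.0000], x1=-3.5620 (f=2.4398), x2=-1.4380 (f=0.3158); f(x1) > f(x2) => keep [-3.5620, 2.0000]
Step 2: [-3.5620, 2.0000], x1=-1.4373 (f=0.3166), x2=-0.1247 (f=3.5168); f(x1) < f(x2) => keep [-3.5620, -0.1247]
Step 3: [-3.5620, -0.1247], x1=-2.2489 (f=0.0620), x2=-1.4377 (f=0.3161); f(x1) < f(x2) => keep [-3.5620, -1.4377]
Final interval: [-3.5620, -1.4377]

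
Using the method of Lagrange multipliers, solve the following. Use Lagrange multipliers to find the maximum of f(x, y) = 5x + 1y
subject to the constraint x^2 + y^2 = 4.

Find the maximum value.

Set up Lagrange conditions: grad f = lambda * grad g
  5 = 2*lambda*x
  1 = 2*lambda*y
From these: x/y = 5/1, so x = 5t, y = 1t for some t.
Substitute into constraint: (5t)^2 + (1t)^2 = 4
  t^2 * 26 = 4
  t = sqrt(4/26)
Maximum = 5*x + 1*y = (5^2 + 1^2)*t = 26 * sqrt(4/26) = sqrt(104)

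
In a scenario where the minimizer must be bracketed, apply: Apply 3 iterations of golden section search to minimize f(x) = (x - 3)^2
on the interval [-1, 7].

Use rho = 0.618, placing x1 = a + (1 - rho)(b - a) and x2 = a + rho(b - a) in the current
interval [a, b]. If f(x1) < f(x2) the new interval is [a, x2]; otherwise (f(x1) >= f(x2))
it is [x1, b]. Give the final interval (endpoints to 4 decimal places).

Golden section search for min of f(x) = (x - 3)^2 on [-1, 7].
Each step: x1 = a + (1 - rho)(b - a), x2 = a + rho(b - a); if f(x1) < f(x2) keep [a, x2], otherwise keep [x1, b].
Step 1: [-1.0000, 7.0000], x1=2.0560 (f=0.8911), x2=3.9440 (f=0.8911); f(x1) = f(x2) (tie, not '<') => keep [2.0560, 7.0000]
Step 2: [2.0560, 7.0000], x1=3.9446 (f=0.8923), x2=5.1114 (f=4.4580); f(x1) < f(x2) => keep [2.0560, 5.1114]
Step 3: [2.0560, 5.1114], x1=3.2232 (f=0.0498), x2=3.9442 (f=0.8916); f(x1) < f(x2) => keep [2.0560, 3.9442]
Final interval: [2.0560, 3.9442]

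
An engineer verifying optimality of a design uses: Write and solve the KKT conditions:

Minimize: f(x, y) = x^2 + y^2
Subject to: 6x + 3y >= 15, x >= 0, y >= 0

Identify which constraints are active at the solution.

KKT conditions for min x^2 + y^2 s.t. 6x + 3y >= 15, x >= 0, y >= 0:
Stationarity: 2x = mu*6 + mu_x, 2y = mu*3 + mu_y, with mu, mu_x, mu_y >= 0
Complementary slackness: mu*(6x + 3y - 15) = 0, mu_x*x = 0, mu_y*y = 0
(0, 0) is infeasible (6*0 + 3*0 < 15), so if mu = 0 stationarity would force x = mu_x/2 >= 0, y = mu_y/2 >= 0 with mu_x*x = mu_y*y = 0, i.e. x = y = 0: contradiction. Hence mu > 0 and 6x + 3y = 15 is active.
Try x > 0, y > 0 (so mu_x = mu_y = 0): x = 6*mu/2, y = 3*mu/2
Substitute: 6*(6*mu/2) + 3*(3*mu/2) = 15
  mu*45/2 = 15 => mu = 2/3
x* = 2 > 0, y* = 1 > 0, consistent with mu_x = mu_y = 0.
f is convex and the constraints are linear, so this KKT point is the global minimum.
f* = 5
Active constraints: 6x + 3y >= 15 (holds with equality, mu = 2/3 > 0); x >= 0 and y >= 0 are inactive (mu_x = mu_y = 0).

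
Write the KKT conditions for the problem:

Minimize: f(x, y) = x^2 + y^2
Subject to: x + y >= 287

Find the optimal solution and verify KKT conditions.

KKT conditions for min x^2 + y^2 s.t. x + y >= 287:
Stationarity: 2x = mu, 2y = mu
So x = y = mu/2.
Complementary slackness: mu*(x + y - 287) = 0
Primal feasibility: x + y >= 287; dual feasibility: mu >= 0
If mu = 0 then x = y = 0, but 0 + 0 < 287 is infeasible, so the constraint is active.
Constraint active: x + y = 2*(mu/2) = 287 => mu = 287
x = y = 287/2, f = 82369/2
Verify: stationarity 2*(287/2) = 287 = mu; primal 287/2 + 287/2 = 287 >= 287; dual mu = 287 >= 0; complementary slackness 287*(287 - 287) = 0. All KKT conditions hold.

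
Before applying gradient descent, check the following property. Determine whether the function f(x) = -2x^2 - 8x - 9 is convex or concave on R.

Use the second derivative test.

f(x) = -2x^2 - 8x - 9
f'(x) = -4x - 8
f''(x) = -4
Since f''(x) = -4 < 0 for all x, f is concave on R.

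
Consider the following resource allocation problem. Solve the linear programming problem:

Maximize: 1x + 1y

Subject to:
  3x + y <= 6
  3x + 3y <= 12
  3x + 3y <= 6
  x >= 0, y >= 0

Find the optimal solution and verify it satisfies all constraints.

Feasible vertices: (0, 0), (0, 2), (2, 0)
Objective 1x + 1y at each vertex:
  (0, 0): 0
  (0, 2): 2
  (2, 0): 2
Maximum is 2 at (0, 2).
Verify constraints at (x, y) = (0, 2):
  3*0 + 1*2 = 2 <= 6
  3*0 + 3*2 = 6 <= 12
  3*0 + 3*2 = 6 <= 6 (active)
  x = 0 >= 0, y = 2 >= 0. All constraints satisfied.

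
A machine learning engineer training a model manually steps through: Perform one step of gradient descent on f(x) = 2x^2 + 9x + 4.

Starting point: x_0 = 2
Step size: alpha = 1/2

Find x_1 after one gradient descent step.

f(x) = 2x^2 + 9x + 4
f'(x) = 4x + 9
f'(2) = 4*2 + (9) = 17
x_1 = x_0 - alpha * f'(x_0) = 2 - 1/2 * 17 = -13/2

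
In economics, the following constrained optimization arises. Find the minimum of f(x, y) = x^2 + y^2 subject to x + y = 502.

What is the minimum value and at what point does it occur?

Substitute y = 502 - x into f(x,y) = x^2 + y^2:
g(x) = x^2 + (502 - x)^2 = 2x^2 - 1004x + 252004
g'(x) = 4x - 1004 = 0  =>  x = 251
y = 502 - 251 = 251
Minimum value = 251^2 + 251^2 = 126002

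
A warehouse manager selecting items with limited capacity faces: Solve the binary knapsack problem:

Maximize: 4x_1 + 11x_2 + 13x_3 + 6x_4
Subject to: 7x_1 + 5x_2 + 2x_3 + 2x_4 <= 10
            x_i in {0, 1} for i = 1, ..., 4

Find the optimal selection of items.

Items: item 1 (v=4, w=7), item 2 (v=11, w=5), item 3 (v=13, w=2), item 4 (v=6, w=2)
Capacity: 10
Checking all 16 subsets (w = total weight, v = total value):
  {}: w = 0, v = 0
  {1}: w = 7, v = 4
  {2}: w = 5, v = 11
  {3}: w = 2, v = 13
  {4}: w = 2, v = 6
  {1, 2}: w = 12 > 10, infeasible
  {1, 3}: w = 9, v = 17
  {1, 4}: w = 9, v = 10
  {2, 3}: w = 7, v = 24
  {2, 4}: w = 7, v = 17
  {3, 4}: w = 4, v = 19
  {1, 2, 3}: w = 14 > 10, infeasible
  {1, 2, 4}: w = 14 > 10, infeasible
  {1, 3, 4}: w = 11 > 10, infeasible
  {2, 3, 4}: w = 9, v = 30
  {1, 2, 3, 4}: w = 16 > 10, infeasible
Best feasible subset: items [2, 3, 4]
Total weight: 9 <= 10, total value: 30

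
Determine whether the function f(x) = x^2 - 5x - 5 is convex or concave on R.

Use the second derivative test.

f(x) = x^2 - 5x - 5
f'(x) = 2x - 5
f''(x) = 2
Since f''(x) = 2 > 0 for all x, f is convex on R.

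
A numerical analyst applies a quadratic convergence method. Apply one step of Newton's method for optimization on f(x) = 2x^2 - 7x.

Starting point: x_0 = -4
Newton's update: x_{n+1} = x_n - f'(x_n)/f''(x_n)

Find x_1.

f(x) = 2x^2 - 7x
f'(x) = 4x + (-7), f''(x) = 4
Newton step: x_1 = x_0 - f'(x_0)/f''(x_0)
f'(-4) = -23
x_1 = -4 - -23/4 = 7/4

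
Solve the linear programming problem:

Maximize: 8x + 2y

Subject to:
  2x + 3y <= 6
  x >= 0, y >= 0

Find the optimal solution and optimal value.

The feasible region has vertices at [(0, 0), (3, 0), (0, 2)].
Checking objective 8x + 2y at each vertex:
  (0, 0): 8*0 + 2*0 = 0
  (3, 0): 8*3 + 2*0 = 24
  (0, 2): 8*0 + 2*2 = 4
Maximum is 24 at (3, 0).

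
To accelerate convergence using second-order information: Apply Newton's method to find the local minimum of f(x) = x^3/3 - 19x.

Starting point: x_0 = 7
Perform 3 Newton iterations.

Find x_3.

f(x) = x^3/3 - 19x
f'(x) = x^2 - 19, f''(x) = 2x
Newton update: x_{n+1} = x_n - (x_n^2 - 19)/(2*x_n)
Step 1: x_0 = 7, f'=30, f''=14, x_1 = 34/7
Step 2: x_1 = 34/7, f'=225/49, f''=68/7, x_2 = 2087/476
Step 3: x_2 = 2087/476, f'=50625/226576, f''=2087/238, x_3 = 8660513/1986824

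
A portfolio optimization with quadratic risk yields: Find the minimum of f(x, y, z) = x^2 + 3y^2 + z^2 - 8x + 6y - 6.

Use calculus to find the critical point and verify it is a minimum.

f(x,y,z) = x^2 + 3y^2 + z^2 - 8x + 6y - 6
df/dx = 2x + (-8) = 0 => x = 4
df/dy = 6y + (6) = 0 => y = -1
df/dz = 2z + (0) = 0 => z = 0
f(4,-1,0) = 1*(4)^2 + 3*(-1)^2 + 1*(0)^2 + -8*(4) + 6*(-1) + -6 = -25
Hessian is diagonal with entries 2, 6, 2 > 0, confirmed minimum.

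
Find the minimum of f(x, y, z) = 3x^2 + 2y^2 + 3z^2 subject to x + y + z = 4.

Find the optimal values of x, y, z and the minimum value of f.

Using Lagrange multipliers on f = 3x^2 + 2y^2 + 3z^2 with constraint x + y + z = 4:
Conditions: 2*3*x = lambda, 2*2*y = lambda, 2*3*z = lambda
So x = lambda/6, y = lambda/4, z = lambda/6
Substituting into constraint: lambda * (7/12) = 4
lambda = 48/7
x = 8/7, y = 12/7, z = 8/7
Minimum value = 96/7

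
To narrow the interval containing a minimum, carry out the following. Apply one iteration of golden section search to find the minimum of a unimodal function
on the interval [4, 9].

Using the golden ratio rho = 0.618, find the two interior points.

Golden section search on [4, 9].
Golden ratio rho = 0.618 (approx).
Interior points:
  x_1 = 4 + (1-0.618)*5 = 5.9100
  x_2 = 4 + 0.618*5 = 7.0900
Compare f(x_1) and f(x_2) to determine which subinterval to keep.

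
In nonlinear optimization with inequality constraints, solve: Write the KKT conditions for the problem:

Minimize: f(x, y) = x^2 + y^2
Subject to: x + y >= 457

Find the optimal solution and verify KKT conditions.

KKT conditions for min x^2 + y^2 s.t. x + y >= 457:
Stationarity: 2x = mu, 2y = mu
So x = y = mu/2.
Complementary slackness: mu*(x + y - 457) = 0
Primal feasibility: x + y >= 457; dual feasibility: mu >= 0
If mu = 0 then x = y = 0, but 0 + 0 < 457 is infeasible, so the constraint is active.
Constraint active: x + y = 2*(mu/2) = 457 => mu = 457
x = y = 457/2, f = 208849/2
Verify: stationarity 2*(457/2) = 457 = mu; primal 457/2 + 457/2 = 457 >= 457; dual mu = 457 >= 0; complementary slackness 457*(457 - 457) = 0. All KKT conditions hold.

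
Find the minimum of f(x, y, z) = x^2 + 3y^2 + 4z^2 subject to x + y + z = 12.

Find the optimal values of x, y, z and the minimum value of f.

Using Lagrange multipliers on f = x^2 + 3y^2 + 4z^2 with constraint x + y + z = 12:
Conditions: 2*1*x = lambda, 2*3*y = lambda, 2*4*z = lambda
So x = lambda/2, y = lambda/6, z = lambda/8
Substituting into constraint: lambda * (19/24) = 12
lambda = 288/19
x = 144/19, y = 48/19, z = 36/19
Minimum value = 1728/19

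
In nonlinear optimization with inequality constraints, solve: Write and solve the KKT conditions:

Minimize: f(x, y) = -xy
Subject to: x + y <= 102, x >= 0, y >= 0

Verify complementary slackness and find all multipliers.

Problem: min -xy s.t. x + y <= 102 (multiplier lambda), x >= 0 (mu_x), y >= 0 (mu_y)
KKT stationarity: -y + lambda - mu_x = 0, -x + lambda - mu_y = 0, with lambda, mu_x, mu_y >= 0
Complementary slackness: lambda*(x + y - 102) = 0, mu_x*x = 0, mu_y*y = 0
If lambda = 0: y = -mu_x <= 0 and x = -mu_y <= 0 force x = y = 0 with f = 0; but x = y = 51 is feasible with f = -2601 < 0, so this is not the minimum. Hence lambda > 0 and x + y = 102.
Try x > 0, y > 0 (so mu_x = mu_y = 0): y = lambda, x = lambda => x = y = lambda
x + y = 102 => 2*lambda = 102 => lambda = 51
x* = y* = 51 > 0, consistent with mu_x = mu_y = 0.
(Any feasible point with x = 0 or y = 0 has f = 0 > -2601, so the minimum is not on those boundaries.)
min(-xy) = -2601 (i.e. max xy = 2601)
Multipliers: lambda = 51, mu_x = 0, mu_y = 0
Complementary slackness: lambda*(x + y - 102) = 51*(51 + 51 - 102) = 0, mu_x*x = 0*51 = 0, mu_y*y = 0*51 = 0. Satisfied.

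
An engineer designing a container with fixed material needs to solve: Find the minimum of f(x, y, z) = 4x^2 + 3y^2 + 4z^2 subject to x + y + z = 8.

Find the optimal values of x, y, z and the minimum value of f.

Using Lagrange multipliers on f = 4x^2 + 3y^2 + 4z^2 with constraint x + y + z = 8:
Conditions: 2*4*x = lambda, 2*3*y = lambda, 2*4*z = lambda
So x = lambda/8, y = lambda/6, z = lambda/8
Substituting into constraint: lambda * (5/12) = 8
lambda = 96/5
x = 12/5, y = 16/5, z = 12/5
Minimum value = 384/5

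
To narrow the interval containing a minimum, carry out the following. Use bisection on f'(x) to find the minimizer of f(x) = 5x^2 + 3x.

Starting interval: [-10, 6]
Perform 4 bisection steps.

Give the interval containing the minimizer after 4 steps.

Finding critical point of f(x) = 5x^2 + 3x using bisection on f'(x) = 10x + 3.
f'(x) = 0 when x = -3/10.
Starting interval: [-10, 6]
Step 1: mid = -2, f'(mid) = -17, new interval = [-2, 6]
Step 2: mid = 2, f'(mid) = 23, new interval = [-2, 2]
Step 3: mid = 0, f'(mid) = 3, new interval = [-2, 0]
Step 4: mid = -1, f'(mid) = -7, new interval = [-1, 0]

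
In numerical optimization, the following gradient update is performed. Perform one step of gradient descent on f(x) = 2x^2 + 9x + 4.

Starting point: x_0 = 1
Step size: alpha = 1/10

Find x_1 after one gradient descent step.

f(x) = 2x^2 + 9x + 4
f'(x) = 4x + 9
f'(1) = 4*1 + (9) = 13
x_1 = x_0 - alpha * f'(x_0) = 1 - 1/10 * 13 = -3/10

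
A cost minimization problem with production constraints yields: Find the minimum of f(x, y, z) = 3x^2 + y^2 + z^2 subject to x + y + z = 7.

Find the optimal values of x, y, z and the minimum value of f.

Using Lagrange multipliers on f = 3x^2 + y^2 + z^2 with constraint x + y + z = 7:
Conditions: 2*3*x = lambda, 2*1*y = lambda, 2*1*z = lambda
So x = lambda/6, y = lambda/2, z = lambda/2
Substituting into constraint: lambda * (7/6) = 7
lambda = 6
x = 1, y = 3, z = 3
Minimum value = 21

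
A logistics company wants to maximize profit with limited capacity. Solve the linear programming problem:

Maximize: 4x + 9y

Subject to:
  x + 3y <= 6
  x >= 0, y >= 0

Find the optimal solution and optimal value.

The feasible region has vertices at [(0, 0), (6, 0), (0, 2)].
Checking objective 4x + 9y at each vertex:
  (0, 0): 4*0 + 9*0 = 0
  (6, 0): 4*6 + 9*0 = 24
  (0, 2): 4*0 + 9*2 = 18
Maximum is 24 at (6, 0).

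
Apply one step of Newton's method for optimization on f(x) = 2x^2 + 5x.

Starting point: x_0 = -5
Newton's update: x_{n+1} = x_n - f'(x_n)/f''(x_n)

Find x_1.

f(x) = 2x^2 + 5x
f'(x) = 4x + (5), f''(x) = 4
Newton step: x_1 = x_0 - f'(x_0)/f''(x_0)
f'(-5) = -15
x_1 = -5 - -15/4 = -5/4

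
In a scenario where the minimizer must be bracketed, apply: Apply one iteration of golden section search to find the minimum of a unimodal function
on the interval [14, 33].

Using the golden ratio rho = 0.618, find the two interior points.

Golden section search on [14, 33].
Golden ratio rho = 0.618 (approx).
Interior points:
  x_1 = 14 + (1-0.618)*19 = 21.2580
  x_2 = 14 + 0.618*19 = 25.7420
Compare f(x_1) and f(x_2) to determine which subinterval to keep.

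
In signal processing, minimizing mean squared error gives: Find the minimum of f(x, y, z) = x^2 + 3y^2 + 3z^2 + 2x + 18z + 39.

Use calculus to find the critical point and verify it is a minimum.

f(x,y,z) = x^2 + 3y^2 + 3z^2 + 2x + 18z + 39
df/dx = 2x + (2) = 0 => x = -1
df/dy = 6y + (0) = 0 => y = 0
df/dz = 6z + (18) = 0 => z = -3
f(-1,0,-3) = 1*(-1)^2 + 3*(0)^2 + 3*(-3)^2 + 2*(-1) + 18*(-3) + 39 = 11
Hessian is diagonal with entries 2, 6, 6 > 0, confirmed minimum.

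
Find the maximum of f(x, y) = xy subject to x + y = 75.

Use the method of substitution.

Substitute y = 75 - x into f(x,y) = xy:
g(x) = x(75 - x) = 75x - x^2
g'(x) = 75 - 2x = 0  =>  x = 75/2
y = 75 - 75/2 = 75/2
Maximum value = (75/2) * (75/2) = 5625/4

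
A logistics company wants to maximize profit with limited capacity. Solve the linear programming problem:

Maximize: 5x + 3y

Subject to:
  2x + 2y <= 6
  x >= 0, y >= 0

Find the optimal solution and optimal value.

The feasible region has vertices at [(0, 0), (3, 0), (0, 3)].
Checking objective 5x + 3y at each vertex:
  (0, 0): 5*0 + 3*0 = 0
  (3, 0): 5*3 + 3*0 = 15
  (0, 3): 5*0 + 3*3 = 9
Maximum is 15 at (3, 0).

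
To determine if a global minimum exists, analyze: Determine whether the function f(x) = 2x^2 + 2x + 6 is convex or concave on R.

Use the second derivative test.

f(x) = 2x^2 + 2x + 6
f'(x) = 4x + 2
f''(x) = 4
Since f''(x) = 4 > 0 for all x, f is convex on R.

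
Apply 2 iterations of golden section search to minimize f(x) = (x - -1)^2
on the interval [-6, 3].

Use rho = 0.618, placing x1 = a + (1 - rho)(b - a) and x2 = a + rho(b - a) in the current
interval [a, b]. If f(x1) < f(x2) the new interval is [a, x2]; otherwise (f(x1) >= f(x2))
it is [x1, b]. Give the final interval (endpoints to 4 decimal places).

Golden section search for min of f(x) = (x - -1)^2 on [-6, 3].
Each step: x1 = a + (1 - rho)(b - a), x2 = a + rho(b - a); if f(x1) < f(x2) keep [a, x2], otherwise keep [x1, b].
Step 1: [-6.0000, 3.0000], x1=-2.5620 (f=2.4398), x2=-0.4380 (f=0.3158); f(x1) > f(x2) => keep [-2.5620, 3.0000]
Step 2: [-2.5620, 3.0000], x1=-0.4373 (f=0.3166), x2=0.8753 (f=3.5168); f(x1) < f(x2) => keep [-2.5620, 0.8753]
Final interval: [-2.5620, 0.8753]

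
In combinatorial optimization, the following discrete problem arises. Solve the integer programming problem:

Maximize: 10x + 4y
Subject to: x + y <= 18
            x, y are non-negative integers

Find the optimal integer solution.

Objective: 10x + 4y, constraint: x + y <= 18
Coefficient of x is 10 >= coefficient of y is 4, so allocate the entire budget to x.
Optimal: x = 18, y = 0, value = 180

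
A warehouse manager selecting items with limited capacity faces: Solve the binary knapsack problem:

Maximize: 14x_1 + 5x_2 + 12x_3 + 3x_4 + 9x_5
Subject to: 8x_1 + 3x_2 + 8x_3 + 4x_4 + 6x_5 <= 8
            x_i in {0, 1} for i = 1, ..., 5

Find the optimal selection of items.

Items: item 1 (v=14, w=8), item 2 (v=5, w=3), item 3 (v=12, w=8), item 4 (v=3, w=4), item 5 (v=9, w=6)
Capacity: 8
Checking all 32 subsets (w = total weight, v = total value):
  {}: w = 0, v = 0
  {1}: w = 8, v = 14
  {2}: w = 3, v = 5
  {3}: w = 8, v = 12
  {4}: w = 4, v = 3
  {5}: w = 6, v = 9
  {1, 2}: w = 11 > 8, infeasible
  {1, 3}: w = 16 > 8, infeasible
  {1, 4}: w = 12 > 8, infeasible
  {1, 5}: w = 14 > 8, infeasible
  {2, 3}: w = 11 > 8, infeasible
  {2, 4}: w = 7, v = 8
  {2, 5}: w = 9 > 8, infeasible
  {3, 4}: w = 12 > 8, infeasible
  {3, 5}: w = 14 > 8, infeasible
  {4, 5}: w = 10 > 8, infeasible
  {1, 2, 3}: w = 19 > 8, infeasible
  {1, 2, 4}: w = 15 > 8, infeasible
  {1, 2, 5}: w = 17 > 8, infeasible
  {1, 3, 4}: w = 20 > 8, infeasible
  {1, 3, 5}: w = 22 > 8, infeasible
  {1, 4, 5}: w = 18 > 8, infeasible
  {2, 3, 4}: w = 15 > 8, infeasible
  {2, 3, 5}: w = 17 > 8, infeasible
  {2, 4, 5}: w = 13 > 8, infeasible
  {3, 4, 5}: w = 18 > 8, infeasible
  {1, 2, 3, 4}: w = 23 > 8, infeasible
  {1, 2, 3, 5}: w = 25 > 8, infeasible
  {1, 2, 4, 5}: w = 21 > 8, infeasible
  {1, 3, 4, 5}: w = 26 > 8, infeasible
  {2, 3, 4, 5}: w = 21 > 8, infeasible
  {1, 2, 3, 4, 5}: w = 29 > 8, infeasible
Best feasible subset: items [1]
Total weight: 8 <= 8, total value: 14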